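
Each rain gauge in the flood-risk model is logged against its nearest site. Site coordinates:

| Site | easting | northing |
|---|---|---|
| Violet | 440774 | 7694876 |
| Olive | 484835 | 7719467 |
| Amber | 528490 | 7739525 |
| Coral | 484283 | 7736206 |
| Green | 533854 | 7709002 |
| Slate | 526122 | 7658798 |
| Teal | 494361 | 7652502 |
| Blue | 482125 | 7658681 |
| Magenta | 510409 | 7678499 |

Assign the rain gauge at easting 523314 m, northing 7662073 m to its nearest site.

Squared distances to each site:
Violet: 7888888409.000; Olive: 4774704677.000; Amber: 6025603280.000; Coral: 7019120650.000; Green: 2313422641.000; Slate: 18610489.000; Teal: 929880250.000; Blue: 1708039385.000; Magenta: 436352501.000.
Minimum at Slate.

Slate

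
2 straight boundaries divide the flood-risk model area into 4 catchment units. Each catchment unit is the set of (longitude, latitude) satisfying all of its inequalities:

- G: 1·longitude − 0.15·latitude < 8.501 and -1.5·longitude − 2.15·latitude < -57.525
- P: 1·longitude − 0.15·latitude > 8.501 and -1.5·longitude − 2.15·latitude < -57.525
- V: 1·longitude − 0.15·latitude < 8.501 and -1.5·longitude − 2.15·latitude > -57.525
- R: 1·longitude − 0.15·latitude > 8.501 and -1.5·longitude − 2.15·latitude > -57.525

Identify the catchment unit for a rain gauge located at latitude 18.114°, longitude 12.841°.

P

1·12.841 − 0.15·18.114 = 10.124, which is > 8.501
-1.5·12.841 − 2.15·18.114 = -58.207, which is < -57.525
This sign pattern matches P.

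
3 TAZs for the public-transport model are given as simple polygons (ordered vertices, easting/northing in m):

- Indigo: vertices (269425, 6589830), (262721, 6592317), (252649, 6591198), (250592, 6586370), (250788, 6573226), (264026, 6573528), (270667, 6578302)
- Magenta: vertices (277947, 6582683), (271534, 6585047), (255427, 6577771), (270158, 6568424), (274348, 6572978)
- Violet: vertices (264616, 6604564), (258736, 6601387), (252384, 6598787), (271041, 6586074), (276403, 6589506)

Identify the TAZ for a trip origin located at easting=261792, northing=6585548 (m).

Indigo

Cast a ray rightward from (261792, 6585548). For each polygon, the edges (by vertex number in listed order) whose endpoints lie on opposite sides of northing = 6585548, where each meets that height, and whether that is right or left of the point:
Indigo: 4–5 at easting≈250604.3 (left), 7–1 at easting≈269886.3 (right) → 1 crossing.
Magenta: no edge straddles that height → 0 crossings.
Violet: no edge straddles that height → 0 crossings.
Only Indigo has an odd count, so the point is inside Indigo.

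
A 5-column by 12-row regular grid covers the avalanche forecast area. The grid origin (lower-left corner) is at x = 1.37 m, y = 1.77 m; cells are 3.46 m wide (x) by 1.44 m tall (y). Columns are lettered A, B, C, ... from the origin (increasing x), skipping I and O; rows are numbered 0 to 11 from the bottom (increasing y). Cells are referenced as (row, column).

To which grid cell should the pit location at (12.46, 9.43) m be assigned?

(5, D)

Column index: ⌊(12.46 − 1.37) / 3.46⌋ = ⌊3.205⌋ = 3 → column D
Row offset from origin: ⌊(9.43 − 1.77) / 1.44⌋ = ⌊5.319⌋ = 5 → row 5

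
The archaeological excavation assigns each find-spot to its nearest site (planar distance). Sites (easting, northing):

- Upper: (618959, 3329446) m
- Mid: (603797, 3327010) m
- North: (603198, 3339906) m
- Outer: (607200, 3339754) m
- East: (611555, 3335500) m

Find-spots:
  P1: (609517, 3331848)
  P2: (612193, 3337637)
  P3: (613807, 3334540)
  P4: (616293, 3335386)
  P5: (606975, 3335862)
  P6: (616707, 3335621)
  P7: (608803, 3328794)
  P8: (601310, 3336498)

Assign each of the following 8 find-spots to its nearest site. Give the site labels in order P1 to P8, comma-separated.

East, East, East, East, Outer, East, Mid, North

P1 → East (d²=17490548.00)
P2 → East (d²=4973813.00)
P3 → East (d²=5993104.00)
P4 → East (d²=22461640.00)
P5 → Outer (d²=15198289.00)
P6 → East (d²=26557745.00)
P7 → Mid (d²=28242692.00)
P8 → North (d²=15179008.00)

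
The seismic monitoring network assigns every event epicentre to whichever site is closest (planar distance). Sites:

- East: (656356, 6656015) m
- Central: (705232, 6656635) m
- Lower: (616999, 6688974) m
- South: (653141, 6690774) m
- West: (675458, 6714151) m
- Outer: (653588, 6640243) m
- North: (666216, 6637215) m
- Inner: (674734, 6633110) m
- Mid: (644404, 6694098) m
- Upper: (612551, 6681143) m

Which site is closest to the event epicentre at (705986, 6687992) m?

Central

Squared distances to each site:
East: 3485665429.000; Central: 983829965.000; Lower: 7919650493.000; South: 2800333549.000; West: 1616252065.000; Outer: 5025517405.000; North: 4159956629.000; Inner: 3988721428.000; Mid: 3829625960.000; Upper: 8777008026.000.
Minimum at Central.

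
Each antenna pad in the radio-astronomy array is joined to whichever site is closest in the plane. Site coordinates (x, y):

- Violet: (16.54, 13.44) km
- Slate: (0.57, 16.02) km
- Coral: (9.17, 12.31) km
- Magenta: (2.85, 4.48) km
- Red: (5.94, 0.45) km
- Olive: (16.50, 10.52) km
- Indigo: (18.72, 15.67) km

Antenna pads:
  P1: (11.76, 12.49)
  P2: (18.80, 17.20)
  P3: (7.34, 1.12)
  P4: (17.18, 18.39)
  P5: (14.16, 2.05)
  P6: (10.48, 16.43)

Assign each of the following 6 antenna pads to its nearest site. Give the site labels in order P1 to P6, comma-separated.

P1 → Coral (d²=6.74)
P2 → Indigo (d²=2.35)
P3 → Red (d²=2.41)
P4 → Indigo (d²=9.77)
P5 → Red (d²=70.13)
P6 → Coral (d²=18.69)

Coral, Indigo, Red, Indigo, Red, Coral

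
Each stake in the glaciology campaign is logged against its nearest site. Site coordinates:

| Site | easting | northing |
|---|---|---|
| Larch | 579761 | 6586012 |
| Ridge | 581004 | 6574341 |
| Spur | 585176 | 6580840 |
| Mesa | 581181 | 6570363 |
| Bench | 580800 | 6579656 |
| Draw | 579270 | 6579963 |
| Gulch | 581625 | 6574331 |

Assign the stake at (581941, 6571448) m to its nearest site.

Mesa

Squared distances to each site:
Larch: 216862496.000; Ridge: 9247418.000; Spur: 98674889.000; Mesa: 1754825.000; Bench: 68673145.000; Draw: 79639466.000; Gulch: 8411545.000.
Minimum at Mesa.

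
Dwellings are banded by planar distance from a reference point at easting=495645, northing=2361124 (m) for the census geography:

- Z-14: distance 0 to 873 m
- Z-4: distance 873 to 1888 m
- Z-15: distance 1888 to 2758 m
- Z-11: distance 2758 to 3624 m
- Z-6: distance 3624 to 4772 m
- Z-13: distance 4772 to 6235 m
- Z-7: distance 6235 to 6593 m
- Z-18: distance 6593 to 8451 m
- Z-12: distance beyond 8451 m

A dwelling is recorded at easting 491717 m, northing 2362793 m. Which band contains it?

Distance = √((491717−495645)² + (2362793−2361124)²) = √(15429184.000 + 2785561.000) = 4267.874 m.
3624 ≤ 4267.874 < 4772 → Z-6.

Z-6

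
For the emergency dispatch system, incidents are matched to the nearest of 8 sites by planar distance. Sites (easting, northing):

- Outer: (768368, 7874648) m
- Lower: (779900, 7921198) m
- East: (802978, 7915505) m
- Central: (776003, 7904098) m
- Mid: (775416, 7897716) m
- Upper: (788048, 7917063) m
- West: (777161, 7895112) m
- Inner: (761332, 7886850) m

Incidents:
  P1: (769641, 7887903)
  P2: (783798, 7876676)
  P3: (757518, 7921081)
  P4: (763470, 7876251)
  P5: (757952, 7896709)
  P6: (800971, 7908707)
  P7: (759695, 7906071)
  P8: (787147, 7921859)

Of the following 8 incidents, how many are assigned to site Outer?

2

P1 → Inner
P2 → Outer
P3 → Lower
P4 → Outer
P5 → Inner
P6 → East
P7 → Central
P8 → Upper
2 of the 8 go to Outer.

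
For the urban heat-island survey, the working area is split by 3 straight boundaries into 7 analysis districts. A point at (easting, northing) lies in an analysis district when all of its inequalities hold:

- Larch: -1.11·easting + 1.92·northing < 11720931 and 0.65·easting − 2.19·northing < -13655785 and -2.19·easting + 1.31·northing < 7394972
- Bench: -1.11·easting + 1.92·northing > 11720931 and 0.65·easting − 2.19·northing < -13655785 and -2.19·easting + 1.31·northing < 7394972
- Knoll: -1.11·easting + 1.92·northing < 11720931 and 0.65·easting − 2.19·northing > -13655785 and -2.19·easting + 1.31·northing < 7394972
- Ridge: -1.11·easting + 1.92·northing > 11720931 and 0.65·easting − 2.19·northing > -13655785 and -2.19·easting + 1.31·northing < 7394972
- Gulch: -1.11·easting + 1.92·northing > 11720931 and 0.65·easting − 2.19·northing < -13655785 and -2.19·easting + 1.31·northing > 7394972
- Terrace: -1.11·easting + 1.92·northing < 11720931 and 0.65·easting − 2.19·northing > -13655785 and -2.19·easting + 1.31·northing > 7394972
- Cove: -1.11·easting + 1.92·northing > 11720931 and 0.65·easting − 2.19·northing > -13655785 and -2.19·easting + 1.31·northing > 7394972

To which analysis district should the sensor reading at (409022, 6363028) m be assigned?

Gulch

-1.11·409022 + 1.92·6363028 = 11762999.340, which is > 11720931
0.65·409022 − 2.19·6363028 = -13669167.020, which is < -13655785
-2.19·409022 + 1.31·6363028 = 7439808.500, which is > 7394972
This sign pattern matches Gulch.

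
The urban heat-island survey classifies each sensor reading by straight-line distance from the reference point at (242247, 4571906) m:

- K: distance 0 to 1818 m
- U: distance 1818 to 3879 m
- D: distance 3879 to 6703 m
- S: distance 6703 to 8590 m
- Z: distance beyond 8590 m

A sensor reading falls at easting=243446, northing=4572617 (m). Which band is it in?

Distance = √((243446−242247)² + (4572617−4571906)²) = √(1437601.000 + 505521.000) = 1393.959 m.
0 ≤ 1393.959 < 1818 → K.

K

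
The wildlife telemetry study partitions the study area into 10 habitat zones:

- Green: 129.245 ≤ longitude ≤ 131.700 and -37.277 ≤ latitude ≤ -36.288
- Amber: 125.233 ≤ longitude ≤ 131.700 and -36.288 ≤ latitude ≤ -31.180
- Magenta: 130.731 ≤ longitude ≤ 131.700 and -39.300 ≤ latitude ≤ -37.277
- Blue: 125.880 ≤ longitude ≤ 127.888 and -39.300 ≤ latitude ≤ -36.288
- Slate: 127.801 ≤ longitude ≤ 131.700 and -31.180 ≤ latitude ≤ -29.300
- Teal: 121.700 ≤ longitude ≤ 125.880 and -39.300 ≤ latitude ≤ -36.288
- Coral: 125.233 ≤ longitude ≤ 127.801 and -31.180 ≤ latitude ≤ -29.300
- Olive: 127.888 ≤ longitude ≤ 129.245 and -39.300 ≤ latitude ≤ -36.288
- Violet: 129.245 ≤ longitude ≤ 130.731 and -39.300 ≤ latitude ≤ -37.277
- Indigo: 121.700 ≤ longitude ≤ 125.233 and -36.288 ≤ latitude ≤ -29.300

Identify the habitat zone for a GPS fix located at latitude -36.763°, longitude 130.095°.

Green

The point has longitude = 130.095 and latitude = -36.763.
Only Green satisfies 129.245 ≤ longitude ≤ 131.700 and -37.277 ≤ latitude ≤ -36.288.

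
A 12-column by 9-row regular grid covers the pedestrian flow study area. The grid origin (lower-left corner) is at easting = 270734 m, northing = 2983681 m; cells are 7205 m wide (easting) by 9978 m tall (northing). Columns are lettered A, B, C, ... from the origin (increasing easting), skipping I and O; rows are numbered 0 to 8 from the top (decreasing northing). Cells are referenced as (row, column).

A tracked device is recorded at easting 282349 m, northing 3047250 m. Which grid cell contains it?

(2, B)

Column index: ⌊(282349 − 270734) / 7205⌋ = ⌊1.612⌋ = 1 → column B
Row offset from origin: ⌊(3047250 − 2983681) / 9978⌋ = ⌊6.371⌋ = 6 → row 2 (counted from top)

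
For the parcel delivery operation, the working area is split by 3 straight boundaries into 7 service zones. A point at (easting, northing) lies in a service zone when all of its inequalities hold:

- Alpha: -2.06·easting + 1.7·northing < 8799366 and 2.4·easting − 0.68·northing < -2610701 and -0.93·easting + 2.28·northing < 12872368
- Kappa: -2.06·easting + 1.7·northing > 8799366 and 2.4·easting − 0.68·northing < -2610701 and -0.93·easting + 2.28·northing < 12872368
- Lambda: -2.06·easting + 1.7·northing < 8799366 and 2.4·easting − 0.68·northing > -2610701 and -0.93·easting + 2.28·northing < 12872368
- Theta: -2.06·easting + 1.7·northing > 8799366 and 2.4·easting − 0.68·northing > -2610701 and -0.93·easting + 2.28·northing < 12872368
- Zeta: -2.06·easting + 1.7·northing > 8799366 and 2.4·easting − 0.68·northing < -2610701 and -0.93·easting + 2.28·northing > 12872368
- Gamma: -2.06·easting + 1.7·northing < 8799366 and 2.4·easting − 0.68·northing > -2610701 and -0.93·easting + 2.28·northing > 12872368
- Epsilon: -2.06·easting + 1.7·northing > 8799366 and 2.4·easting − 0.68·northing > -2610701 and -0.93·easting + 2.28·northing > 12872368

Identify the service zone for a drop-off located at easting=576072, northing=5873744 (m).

Alpha

-2.06·576072 + 1.7·5873744 = 8798656.480, which is < 8799366
2.4·576072 − 0.68·5873744 = -2611573.120, which is < -2610701
-0.93·576072 + 2.28·5873744 = 12856389.360, which is < 12872368
This sign pattern matches Alpha.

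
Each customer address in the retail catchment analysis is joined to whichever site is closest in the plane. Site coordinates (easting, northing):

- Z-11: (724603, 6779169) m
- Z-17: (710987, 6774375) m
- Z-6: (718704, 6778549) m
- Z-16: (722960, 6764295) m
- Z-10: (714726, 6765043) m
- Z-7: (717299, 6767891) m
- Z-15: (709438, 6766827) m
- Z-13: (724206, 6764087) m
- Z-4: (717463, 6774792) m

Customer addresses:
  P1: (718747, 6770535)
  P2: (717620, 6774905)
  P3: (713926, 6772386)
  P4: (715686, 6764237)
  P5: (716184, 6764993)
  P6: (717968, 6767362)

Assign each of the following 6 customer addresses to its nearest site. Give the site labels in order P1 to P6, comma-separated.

P1 → Z-7 (d²=9087440.00)
P2 → Z-4 (d²=37418.00)
P3 → Z-17 (d²=12593842.00)
P4 → Z-10 (d²=1571236.00)
P5 → Z-10 (d²=2128264.00)
P6 → Z-7 (d²=727402.00)

Z-7, Z-4, Z-17, Z-10, Z-10, Z-7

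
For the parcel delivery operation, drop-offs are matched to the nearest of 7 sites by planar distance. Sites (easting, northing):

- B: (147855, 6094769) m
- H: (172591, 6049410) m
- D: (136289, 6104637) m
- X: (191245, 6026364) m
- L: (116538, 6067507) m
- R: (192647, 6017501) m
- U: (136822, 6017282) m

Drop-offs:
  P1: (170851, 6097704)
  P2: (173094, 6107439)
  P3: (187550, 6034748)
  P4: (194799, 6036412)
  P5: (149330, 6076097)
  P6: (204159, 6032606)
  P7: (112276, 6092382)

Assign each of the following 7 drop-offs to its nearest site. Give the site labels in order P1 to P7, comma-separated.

B, B, X, X, B, X, L

P1 → B (d²=537430241.00)
P2 → B (d²=797536021.00)
P3 → X (d²=83944481.00)
P4 → X (d²=113593220.00)
P5 → B (d²=350819209.00)
P6 → X (d²=205733960.00)
P7 → L (d²=636930269.00)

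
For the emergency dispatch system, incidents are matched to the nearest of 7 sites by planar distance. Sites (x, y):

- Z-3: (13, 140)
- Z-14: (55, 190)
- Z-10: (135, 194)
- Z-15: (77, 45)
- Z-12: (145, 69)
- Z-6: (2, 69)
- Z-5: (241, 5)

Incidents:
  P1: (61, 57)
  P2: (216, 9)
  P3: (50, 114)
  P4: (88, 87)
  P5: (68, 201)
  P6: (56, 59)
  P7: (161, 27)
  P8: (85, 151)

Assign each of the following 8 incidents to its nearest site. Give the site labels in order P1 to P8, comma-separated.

P1 → Z-15 (d²=400.00)
P2 → Z-5 (d²=641.00)
P3 → Z-3 (d²=2045.00)
P4 → Z-15 (d²=1885.00)
P5 → Z-14 (d²=290.00)
P6 → Z-15 (d²=637.00)
P7 → Z-12 (d²=2020.00)
P8 → Z-14 (d²=2421.00)

Z-15, Z-5, Z-3, Z-15, Z-14, Z-15, Z-12, Z-14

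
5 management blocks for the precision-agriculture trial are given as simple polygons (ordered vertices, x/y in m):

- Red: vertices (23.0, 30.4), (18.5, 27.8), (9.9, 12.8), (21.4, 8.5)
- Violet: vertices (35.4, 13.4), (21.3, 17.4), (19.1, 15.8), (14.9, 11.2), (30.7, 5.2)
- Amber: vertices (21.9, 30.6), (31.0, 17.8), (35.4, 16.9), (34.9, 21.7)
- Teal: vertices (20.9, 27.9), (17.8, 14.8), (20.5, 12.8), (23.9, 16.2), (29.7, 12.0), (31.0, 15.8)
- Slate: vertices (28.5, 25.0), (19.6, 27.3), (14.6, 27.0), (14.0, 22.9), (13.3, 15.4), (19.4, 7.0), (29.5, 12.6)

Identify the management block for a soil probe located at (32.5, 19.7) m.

Amber

Cast a ray rightward from (32.5, 19.7). For each polygon, the edges (by vertex number in listed order) whose endpoints lie on opposite sides of y = 19.7, where each meets that height, and whether that is right or left of the point:
Red: 2–3 at x≈13.86 (left), 4–1 at x≈22.22 (left) → 0 crossings.
Violet: no edge straddles that height → 0 crossings.
Amber: 1–2 at x≈29.65 (left), 3–4 at x≈35.11 (right) → 1 crossing.
Teal: 1–2 at x≈18.96 (left), 6–1 at x≈27.74 (left) → 0 crossings.
Slate: 4–5 at x≈13.70 (left), 7–1 at x≈28.93 (left) → 0 crossings.
Only Amber has an odd count, so the point is inside Amber.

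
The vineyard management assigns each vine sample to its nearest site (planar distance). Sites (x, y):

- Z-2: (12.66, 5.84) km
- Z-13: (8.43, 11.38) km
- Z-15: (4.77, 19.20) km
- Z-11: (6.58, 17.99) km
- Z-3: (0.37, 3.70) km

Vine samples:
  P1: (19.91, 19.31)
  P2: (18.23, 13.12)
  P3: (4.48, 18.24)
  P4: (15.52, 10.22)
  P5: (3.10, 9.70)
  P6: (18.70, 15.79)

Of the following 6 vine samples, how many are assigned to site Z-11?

P1 → Z-11
P2 → Z-2
P3 → Z-15
P4 → Z-2
P5 → Z-13
P6 → Z-13
1 of the 6 goes to Z-11.

1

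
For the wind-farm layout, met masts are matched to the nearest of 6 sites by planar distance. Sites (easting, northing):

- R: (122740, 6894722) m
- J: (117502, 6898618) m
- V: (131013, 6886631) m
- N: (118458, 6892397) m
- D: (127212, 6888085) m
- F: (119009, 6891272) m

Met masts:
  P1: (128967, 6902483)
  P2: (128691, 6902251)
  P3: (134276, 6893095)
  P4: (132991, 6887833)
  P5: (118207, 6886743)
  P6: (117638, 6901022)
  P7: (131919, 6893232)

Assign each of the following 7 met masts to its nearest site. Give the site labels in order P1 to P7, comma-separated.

P1 → R (d²=99008650.00)
P2 → R (d²=92100242.00)
P3 → V (d²=52430465.00)
P4 → V (d²=5357288.00)
P5 → F (d²=21155045.00)
P6 → J (d²=5797712.00)
P7 → V (d²=44394037.00)

R, R, V, V, F, J, V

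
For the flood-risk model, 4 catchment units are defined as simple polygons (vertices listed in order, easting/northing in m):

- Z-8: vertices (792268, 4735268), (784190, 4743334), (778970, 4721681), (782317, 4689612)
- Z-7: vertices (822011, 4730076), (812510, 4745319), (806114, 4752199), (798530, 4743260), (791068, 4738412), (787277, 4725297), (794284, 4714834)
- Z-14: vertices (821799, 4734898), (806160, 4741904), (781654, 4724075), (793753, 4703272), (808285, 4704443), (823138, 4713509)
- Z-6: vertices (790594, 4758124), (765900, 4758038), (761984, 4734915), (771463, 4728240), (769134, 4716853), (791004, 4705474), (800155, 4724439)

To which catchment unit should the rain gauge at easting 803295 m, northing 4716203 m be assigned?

Cast a ray rightward from (803295, 4716203). For each polygon, the edges (by vertex number in listed order) whose endpoints lie on opposite sides of northing = 4716203, where each meets that height, and whether that is right or left of the point:
Z-8: 3–4 at easting≈779541.7 (left), 4–1 at easting≈788112.7 (left) → 0 crossings.
Z-7: 6–7 at easting≈793367.2 (left), 7–1 at easting≈796774.4 (left) → 0 crossings.
Z-14: 3–4 at easting≈786232.3 (left), 6–1 at easting≈822969.3 (right) → 1 crossing.
Z-6: 5–6 at easting≈770383.3 (left), 6–7 at easting≈796181.0 (left) → 0 crossings.
Only Z-14 has an odd count, so the point is inside Z-14.

Z-14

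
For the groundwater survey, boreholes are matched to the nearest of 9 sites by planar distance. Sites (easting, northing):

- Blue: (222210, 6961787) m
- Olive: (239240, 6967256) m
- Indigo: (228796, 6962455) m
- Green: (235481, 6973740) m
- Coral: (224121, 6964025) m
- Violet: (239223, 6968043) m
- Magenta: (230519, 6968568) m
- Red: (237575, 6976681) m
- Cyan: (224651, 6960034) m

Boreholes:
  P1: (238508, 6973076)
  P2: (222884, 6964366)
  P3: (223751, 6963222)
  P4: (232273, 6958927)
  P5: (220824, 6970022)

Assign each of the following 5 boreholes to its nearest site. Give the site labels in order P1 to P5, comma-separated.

P1 → Green (d²=9603625.00)
P2 → Coral (d²=1646450.00)
P3 → Coral (d²=781709.00)
P4 → Indigo (d²=24536313.00)
P5 → Coral (d²=46834218.00)

Green, Coral, Coral, Indigo, Coral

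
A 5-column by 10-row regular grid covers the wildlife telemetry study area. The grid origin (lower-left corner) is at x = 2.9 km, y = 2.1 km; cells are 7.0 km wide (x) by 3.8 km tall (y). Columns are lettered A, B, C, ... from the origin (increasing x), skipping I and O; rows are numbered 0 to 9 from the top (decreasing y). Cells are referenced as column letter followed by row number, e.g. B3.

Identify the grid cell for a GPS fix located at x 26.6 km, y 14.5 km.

D6

Column index: ⌊(26.6 − 2.9) / 7.0⌋ = ⌊3.386⌋ = 3 → column D
Row offset from origin: ⌊(14.5 − 2.1) / 3.8⌋ = ⌊3.263⌋ = 3 → row 6 (counted from top)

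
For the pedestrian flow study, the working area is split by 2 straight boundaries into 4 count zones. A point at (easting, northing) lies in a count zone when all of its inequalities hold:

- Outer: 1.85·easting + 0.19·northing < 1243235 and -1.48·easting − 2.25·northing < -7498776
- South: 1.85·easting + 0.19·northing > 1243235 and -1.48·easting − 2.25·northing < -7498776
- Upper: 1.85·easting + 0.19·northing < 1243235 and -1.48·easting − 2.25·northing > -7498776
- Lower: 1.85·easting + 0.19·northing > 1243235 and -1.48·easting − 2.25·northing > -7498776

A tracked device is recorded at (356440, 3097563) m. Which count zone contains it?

1.85·356440 + 0.19·3097563 = 1247950.970, which is > 1243235
-1.48·356440 − 2.25·3097563 = -7497047.950, which is > -7498776
This sign pattern matches Lower.

Lower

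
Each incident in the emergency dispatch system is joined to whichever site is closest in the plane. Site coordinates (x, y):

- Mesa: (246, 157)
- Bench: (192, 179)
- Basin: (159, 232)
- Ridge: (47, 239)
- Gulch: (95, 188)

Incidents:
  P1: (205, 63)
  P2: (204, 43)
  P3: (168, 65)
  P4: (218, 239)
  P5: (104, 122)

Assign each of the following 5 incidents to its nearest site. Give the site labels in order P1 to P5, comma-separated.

P1 → Mesa (d²=10517.00)
P2 → Mesa (d²=14760.00)
P3 → Bench (d²=13572.00)
P4 → Basin (d²=3530.00)
P5 → Gulch (d²=4437.00)

Mesa, Mesa, Bench, Basin, Gulch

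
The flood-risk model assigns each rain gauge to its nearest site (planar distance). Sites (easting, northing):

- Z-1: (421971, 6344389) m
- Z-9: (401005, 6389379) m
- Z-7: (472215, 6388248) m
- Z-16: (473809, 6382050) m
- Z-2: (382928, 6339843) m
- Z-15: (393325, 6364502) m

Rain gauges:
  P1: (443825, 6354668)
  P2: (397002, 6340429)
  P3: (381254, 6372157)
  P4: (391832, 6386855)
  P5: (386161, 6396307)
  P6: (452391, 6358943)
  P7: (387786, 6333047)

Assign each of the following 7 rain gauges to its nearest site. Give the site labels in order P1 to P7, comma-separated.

Z-1, Z-2, Z-15, Z-9, Z-9, Z-16, Z-2

P1 → Z-1 (d²=583255157.00)
P2 → Z-2 (d²=198420872.00)
P3 → Z-15 (d²=204308066.00)
P4 → Z-9 (d²=90514505.00)
P5 → Z-9 (d²=268341520.00)
P6 → Z-16 (d²=992664173.00)
P7 → Z-2 (d²=69785780.00)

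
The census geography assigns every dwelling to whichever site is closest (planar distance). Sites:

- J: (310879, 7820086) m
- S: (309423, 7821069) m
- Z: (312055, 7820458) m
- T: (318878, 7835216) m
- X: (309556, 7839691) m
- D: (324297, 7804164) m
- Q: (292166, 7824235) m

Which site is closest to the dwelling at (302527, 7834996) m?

Squared distances to each site:
J: 292064004.000; S: 241516145.000; Z: 302136228.000; T: 267403601.000; X: 71449866.000; D: 1424545124.000; Q: 223149442.000.
Minimum at X.

X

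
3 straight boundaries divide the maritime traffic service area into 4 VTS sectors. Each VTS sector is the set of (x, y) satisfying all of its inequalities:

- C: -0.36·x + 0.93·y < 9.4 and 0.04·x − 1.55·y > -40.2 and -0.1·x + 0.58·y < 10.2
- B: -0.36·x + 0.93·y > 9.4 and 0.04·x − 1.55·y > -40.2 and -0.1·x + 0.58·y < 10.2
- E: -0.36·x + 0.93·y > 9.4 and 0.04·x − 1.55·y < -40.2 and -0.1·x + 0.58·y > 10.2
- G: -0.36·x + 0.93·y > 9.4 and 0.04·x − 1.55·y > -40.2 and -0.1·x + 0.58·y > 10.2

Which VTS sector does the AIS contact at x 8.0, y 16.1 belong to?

B

-0.36·8.0 + 0.93·16.1 = 12.093, which is > 9.4
0.04·8.0 − 1.55·16.1 = -24.635, which is > -40.2
-0.1·8.0 + 0.58·16.1 = 8.538, which is < 10.2
This sign pattern matches B.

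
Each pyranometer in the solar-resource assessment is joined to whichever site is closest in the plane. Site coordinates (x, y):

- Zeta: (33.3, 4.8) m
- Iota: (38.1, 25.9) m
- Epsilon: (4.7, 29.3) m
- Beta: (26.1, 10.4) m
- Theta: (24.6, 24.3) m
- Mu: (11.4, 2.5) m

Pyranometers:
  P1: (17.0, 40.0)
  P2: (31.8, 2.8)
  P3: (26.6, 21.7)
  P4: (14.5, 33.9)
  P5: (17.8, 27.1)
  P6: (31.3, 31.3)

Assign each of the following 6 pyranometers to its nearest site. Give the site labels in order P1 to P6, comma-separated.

P1 → Epsilon (d²=265.78)
P2 → Zeta (d²=6.25)
P3 → Theta (d²=10.76)
P4 → Epsilon (d²=117.20)
P5 → Theta (d²=54.08)
P6 → Iota (d²=75.40)

Epsilon, Zeta, Theta, Epsilon, Theta, Iota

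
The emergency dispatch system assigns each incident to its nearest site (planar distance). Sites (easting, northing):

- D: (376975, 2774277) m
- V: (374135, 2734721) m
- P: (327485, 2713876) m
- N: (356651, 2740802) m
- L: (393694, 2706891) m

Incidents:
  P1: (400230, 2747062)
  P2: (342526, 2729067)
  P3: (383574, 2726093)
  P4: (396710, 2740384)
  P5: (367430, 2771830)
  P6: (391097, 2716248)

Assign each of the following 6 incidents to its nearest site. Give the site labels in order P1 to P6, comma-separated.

V, N, V, V, D, L

P1 → V (d²=833249306.00)
P2 → N (d²=337225850.00)
P3 → V (d²=163537105.00)
P4 → V (d²=541700194.00)
P5 → D (d²=97094834.00)
P6 → L (d²=94297858.00)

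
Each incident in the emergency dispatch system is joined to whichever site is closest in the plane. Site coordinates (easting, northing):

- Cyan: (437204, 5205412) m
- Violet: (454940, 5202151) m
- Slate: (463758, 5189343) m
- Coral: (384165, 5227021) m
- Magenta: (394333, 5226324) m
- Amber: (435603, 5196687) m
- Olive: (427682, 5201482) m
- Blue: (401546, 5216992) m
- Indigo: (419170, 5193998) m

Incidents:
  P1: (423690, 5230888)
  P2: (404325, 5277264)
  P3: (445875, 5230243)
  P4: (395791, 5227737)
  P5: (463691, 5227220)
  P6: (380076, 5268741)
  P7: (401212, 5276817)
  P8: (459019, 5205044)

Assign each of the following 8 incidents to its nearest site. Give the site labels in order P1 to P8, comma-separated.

Blue, Magenta, Cyan, Magenta, Violet, Coral, Magenta, Violet

P1 → Blue (d²=683455552.00)
P2 → Magenta (d²=2694723664.00)
P3 → Cyan (d²=691764802.00)
P4 → Magenta (d²=4122333.00)
P5 → Violet (d²=705034762.00)
P6 → Coral (d²=1757278321.00)
P7 → Magenta (d²=2596863690.00)
P8 → Violet (d²=25007690.00)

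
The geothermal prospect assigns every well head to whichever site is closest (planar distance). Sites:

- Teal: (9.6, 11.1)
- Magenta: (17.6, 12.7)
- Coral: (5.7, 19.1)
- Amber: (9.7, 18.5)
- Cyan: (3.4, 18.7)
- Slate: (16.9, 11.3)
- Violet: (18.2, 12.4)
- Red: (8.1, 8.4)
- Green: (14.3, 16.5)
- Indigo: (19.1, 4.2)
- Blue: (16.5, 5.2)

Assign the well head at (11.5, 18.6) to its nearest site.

Amber

Squared distances to each site:
Teal: 59.860; Magenta: 72.020; Coral: 33.890; Amber: 3.250; Cyan: 65.620; Slate: 82.450; Violet: 83.330; Red: 115.600; Green: 12.250; Indigo: 265.120; Blue: 204.560.
Minimum at Amber.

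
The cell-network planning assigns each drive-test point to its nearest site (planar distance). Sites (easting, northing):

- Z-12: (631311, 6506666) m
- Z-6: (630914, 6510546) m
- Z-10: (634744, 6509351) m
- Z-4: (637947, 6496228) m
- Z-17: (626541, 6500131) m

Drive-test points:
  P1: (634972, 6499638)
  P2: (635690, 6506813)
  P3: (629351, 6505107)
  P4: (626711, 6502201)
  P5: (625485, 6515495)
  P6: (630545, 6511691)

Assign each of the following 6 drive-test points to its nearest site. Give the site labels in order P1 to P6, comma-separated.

P1 → Z-4 (d²=20478725.00)
P2 → Z-10 (d²=7336360.00)
P3 → Z-12 (d²=6272081.00)
P4 → Z-17 (d²=4313800.00)
P5 → Z-6 (d²=53966642.00)
P6 → Z-6 (d²=1447186.00)

Z-4, Z-10, Z-12, Z-17, Z-6, Z-6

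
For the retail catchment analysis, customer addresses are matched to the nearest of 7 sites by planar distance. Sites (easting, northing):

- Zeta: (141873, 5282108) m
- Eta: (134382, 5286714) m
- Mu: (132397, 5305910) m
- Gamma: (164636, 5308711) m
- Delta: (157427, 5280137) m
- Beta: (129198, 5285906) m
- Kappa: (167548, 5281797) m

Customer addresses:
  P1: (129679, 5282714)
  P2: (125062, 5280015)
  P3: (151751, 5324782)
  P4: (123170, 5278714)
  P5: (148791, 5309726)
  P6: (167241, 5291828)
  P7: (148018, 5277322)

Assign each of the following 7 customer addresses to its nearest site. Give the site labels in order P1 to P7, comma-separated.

Beta, Beta, Gamma, Beta, Gamma, Kappa, Zeta

P1 → Beta (d²=10420225.00)
P2 → Beta (d²=51810377.00)
P3 → Gamma (d²=424300266.00)
P4 → Beta (d²=88061648.00)
P5 → Gamma (d²=252094250.00)
P6 → Kappa (d²=100715210.00)
P7 → Zeta (d²=60666821.00)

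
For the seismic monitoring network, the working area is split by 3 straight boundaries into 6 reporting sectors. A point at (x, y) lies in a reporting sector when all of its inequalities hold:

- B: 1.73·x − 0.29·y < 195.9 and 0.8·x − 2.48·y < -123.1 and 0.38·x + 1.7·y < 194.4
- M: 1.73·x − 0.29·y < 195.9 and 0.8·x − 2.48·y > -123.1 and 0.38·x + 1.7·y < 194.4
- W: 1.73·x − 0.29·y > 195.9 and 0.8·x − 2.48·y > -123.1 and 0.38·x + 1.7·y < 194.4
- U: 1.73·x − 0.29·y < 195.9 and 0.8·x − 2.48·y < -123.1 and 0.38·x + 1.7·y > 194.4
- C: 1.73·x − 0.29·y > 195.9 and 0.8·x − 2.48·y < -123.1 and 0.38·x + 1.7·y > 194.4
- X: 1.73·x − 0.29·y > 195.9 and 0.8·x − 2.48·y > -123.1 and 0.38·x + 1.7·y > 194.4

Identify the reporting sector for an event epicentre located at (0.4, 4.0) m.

1.73·0.4 − 0.29·4.0 = -0.468, which is < 195.9
0.8·0.4 − 2.48·4.0 = -9.600, which is > -123.1
0.38·0.4 + 1.7·4.0 = 6.952, which is < 194.4
This sign pattern matches M.

M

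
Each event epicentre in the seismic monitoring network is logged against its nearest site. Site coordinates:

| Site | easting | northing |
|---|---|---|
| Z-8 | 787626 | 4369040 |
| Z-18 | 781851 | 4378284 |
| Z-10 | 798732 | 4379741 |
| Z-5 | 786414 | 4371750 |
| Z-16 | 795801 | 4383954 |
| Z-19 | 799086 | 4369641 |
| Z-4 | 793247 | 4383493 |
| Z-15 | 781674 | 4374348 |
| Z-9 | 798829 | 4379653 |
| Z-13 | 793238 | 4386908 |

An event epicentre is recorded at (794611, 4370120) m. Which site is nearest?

Squared distances to each site:
Z-8: 49956625.000; Z-18: 229468496.000; Z-10: 109546282.000; Z-5: 69847709.000; Z-16: 192795656.000; Z-19: 20255066.000; Z-4: 180697625.000; Z-15: 185241953.000; Z-9: 108669613.000; Z-13: 283722073.000.
Minimum at Z-19.

Z-19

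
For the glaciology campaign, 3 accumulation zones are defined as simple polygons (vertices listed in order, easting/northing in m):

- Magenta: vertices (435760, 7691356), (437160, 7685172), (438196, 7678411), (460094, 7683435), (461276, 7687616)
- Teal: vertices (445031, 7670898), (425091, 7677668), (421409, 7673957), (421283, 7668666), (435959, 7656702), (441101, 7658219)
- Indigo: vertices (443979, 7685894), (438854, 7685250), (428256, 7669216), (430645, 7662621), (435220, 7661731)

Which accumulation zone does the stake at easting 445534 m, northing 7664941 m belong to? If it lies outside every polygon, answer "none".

Cast a ray rightward from (445534, 7664941). For each polygon, the edges (by vertex number in listed order) whose endpoints lie on opposite sides of northing = 7664941, where each meets that height, and whether that is right or left of the point:
Magenta: no edge straddles that height → 0 crossings.
Teal: 4–5 at easting≈425852.4 (left), 6–1 at easting≈443184.6 (left) → 0 crossings.
Indigo: 3–4 at easting≈429804.6 (left), 5–1 at easting≈436383.6 (left) → 0 crossings.
All counts are even, so the point lies outside every listed polygon.

none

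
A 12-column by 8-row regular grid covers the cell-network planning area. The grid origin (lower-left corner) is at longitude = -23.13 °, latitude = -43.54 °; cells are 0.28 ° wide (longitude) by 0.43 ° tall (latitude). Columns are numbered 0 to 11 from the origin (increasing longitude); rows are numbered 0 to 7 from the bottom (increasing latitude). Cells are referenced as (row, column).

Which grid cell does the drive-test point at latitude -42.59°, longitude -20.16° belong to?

Column index: ⌊(-20.16 − -23.13) / 0.28⌋ = ⌊10.607⌋ = 10
Row offset from origin: ⌊(-42.59 − -43.54) / 0.43⌋ = ⌊2.209⌋ = 2 → row 2

(2, 10)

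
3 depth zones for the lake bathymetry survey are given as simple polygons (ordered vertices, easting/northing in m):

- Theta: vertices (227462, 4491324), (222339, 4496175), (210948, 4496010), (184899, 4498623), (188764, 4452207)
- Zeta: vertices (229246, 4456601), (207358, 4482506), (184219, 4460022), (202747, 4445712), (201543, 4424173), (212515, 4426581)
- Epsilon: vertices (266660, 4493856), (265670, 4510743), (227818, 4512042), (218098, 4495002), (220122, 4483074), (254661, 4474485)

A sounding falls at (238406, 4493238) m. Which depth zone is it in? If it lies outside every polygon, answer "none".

Epsilon

Cast a ray rightward from (238406, 4493238). For each polygon, the edges (by vertex number in listed order) whose endpoints lie on opposite sides of northing = 4493238, where each meets that height, and whether that is right or left of the point:
Theta: 1–2 at easting≈225440.7 (left), 4–5 at easting≈185347.4 (left) → 0 crossings.
Zeta: no edge straddles that height → 0 crossings.
Epsilon: 4–5 at easting≈218397.3 (left), 6–1 at easting≈266277.2 (right) → 1 crossing.
Only Epsilon has an odd count, so the point is inside Epsilon.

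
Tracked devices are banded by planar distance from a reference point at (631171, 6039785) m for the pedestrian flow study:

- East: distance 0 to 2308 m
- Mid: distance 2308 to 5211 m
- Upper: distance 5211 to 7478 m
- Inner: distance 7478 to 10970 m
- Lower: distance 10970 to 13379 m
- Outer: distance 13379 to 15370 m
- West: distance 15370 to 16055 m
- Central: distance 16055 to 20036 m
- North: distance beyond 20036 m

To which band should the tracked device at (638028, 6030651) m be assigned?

Lower

Distance = √((638028−631171)² + (6030651−6039785)²) = √(47018449.000 + 83429956.000) = 11421.401 m.
10970 ≤ 11421.401 < 13379 → Lower.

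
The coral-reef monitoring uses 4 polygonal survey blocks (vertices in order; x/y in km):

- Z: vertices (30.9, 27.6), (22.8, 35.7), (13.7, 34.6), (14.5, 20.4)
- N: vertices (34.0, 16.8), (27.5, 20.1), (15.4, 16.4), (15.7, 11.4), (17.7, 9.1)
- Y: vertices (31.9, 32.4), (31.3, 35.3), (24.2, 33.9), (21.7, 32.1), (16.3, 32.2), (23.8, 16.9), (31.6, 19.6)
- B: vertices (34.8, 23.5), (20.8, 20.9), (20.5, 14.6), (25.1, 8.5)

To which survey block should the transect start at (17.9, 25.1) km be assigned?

Z

Cast a ray rightward from (17.9, 25.1). For each polygon, the edges (by vertex number in listed order) whose endpoints lie on opposite sides of y = 25.1, where each meets that height, and whether that is right or left of the point:
Z: 3–4 at x≈14.24 (left), 4–1 at x≈25.21 (right) → 1 crossing.
N: no edge straddles that height → 0 crossings.
Y: 5–6 at x≈19.78 (right), 7–1 at x≈31.73 (right) → 2 crossings.
B: no edge straddles that height → 0 crossings.
Only Z has an odd count, so the point is inside Z.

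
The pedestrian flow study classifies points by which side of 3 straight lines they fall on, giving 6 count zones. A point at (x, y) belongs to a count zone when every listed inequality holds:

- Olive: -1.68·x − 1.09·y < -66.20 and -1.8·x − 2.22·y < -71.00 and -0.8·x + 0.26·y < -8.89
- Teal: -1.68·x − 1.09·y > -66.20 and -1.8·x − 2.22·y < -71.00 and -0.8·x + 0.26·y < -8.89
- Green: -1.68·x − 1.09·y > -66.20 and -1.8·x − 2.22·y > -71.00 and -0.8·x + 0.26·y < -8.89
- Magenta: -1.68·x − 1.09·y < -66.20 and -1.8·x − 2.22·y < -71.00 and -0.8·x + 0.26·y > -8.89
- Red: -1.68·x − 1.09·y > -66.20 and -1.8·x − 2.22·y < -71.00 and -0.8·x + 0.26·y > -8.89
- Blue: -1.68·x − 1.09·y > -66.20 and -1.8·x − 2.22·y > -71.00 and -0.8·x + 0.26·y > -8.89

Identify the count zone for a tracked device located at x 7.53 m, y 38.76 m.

Red

-1.68·7.53 − 1.09·38.76 = -54.899, which is > -66.20
-1.8·7.53 − 2.22·38.76 = -99.601, which is < -71.00
-0.8·7.53 + 0.26·38.76 = 4.054, which is > -8.89
This sign pattern matches Red.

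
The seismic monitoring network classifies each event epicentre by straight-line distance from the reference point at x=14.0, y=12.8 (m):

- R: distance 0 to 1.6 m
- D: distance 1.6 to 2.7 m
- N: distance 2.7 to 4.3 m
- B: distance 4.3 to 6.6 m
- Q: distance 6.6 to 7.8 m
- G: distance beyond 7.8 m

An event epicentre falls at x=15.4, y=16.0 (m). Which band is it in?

N

Distance = √((15.4−14.0)² + (16.0−12.8)²) = √(1.960 + 10.240) = 3.493 m.
2.7 ≤ 3.493 < 4.3 → N.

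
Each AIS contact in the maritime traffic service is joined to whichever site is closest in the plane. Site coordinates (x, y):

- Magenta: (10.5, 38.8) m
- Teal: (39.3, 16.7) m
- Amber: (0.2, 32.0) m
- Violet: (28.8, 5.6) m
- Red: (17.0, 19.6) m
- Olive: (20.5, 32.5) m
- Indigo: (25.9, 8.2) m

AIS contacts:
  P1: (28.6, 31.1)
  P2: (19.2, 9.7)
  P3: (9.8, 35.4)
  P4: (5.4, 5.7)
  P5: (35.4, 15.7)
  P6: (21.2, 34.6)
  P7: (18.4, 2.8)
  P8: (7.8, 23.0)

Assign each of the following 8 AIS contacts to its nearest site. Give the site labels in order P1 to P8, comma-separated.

P1 → Olive (d²=67.57)
P2 → Indigo (d²=47.14)
P3 → Magenta (d²=12.05)
P4 → Red (d²=327.77)
P5 → Teal (d²=16.21)
P6 → Olive (d²=4.90)
P7 → Indigo (d²=85.41)
P8 → Red (d²=96.20)

Olive, Indigo, Magenta, Red, Teal, Olive, Indigo, Red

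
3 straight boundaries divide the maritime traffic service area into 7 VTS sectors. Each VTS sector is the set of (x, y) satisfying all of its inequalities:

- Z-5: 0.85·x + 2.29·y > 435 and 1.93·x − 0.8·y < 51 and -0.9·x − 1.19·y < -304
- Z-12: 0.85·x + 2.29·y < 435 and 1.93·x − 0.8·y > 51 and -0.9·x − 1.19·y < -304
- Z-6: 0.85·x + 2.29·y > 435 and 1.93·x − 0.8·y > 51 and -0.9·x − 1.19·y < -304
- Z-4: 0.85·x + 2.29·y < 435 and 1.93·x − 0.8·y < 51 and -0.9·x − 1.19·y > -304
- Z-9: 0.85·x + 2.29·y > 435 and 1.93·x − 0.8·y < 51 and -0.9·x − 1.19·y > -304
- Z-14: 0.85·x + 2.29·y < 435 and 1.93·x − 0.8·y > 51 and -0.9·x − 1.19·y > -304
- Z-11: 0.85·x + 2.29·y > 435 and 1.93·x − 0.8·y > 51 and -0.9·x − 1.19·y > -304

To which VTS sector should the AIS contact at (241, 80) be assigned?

0.85·241 + 2.29·80 = 388.050, which is < 435
1.93·241 − 0.8·80 = 401.130, which is > 51
-0.9·241 − 1.19·80 = -312.100, which is < -304
This sign pattern matches Z-12.

Z-12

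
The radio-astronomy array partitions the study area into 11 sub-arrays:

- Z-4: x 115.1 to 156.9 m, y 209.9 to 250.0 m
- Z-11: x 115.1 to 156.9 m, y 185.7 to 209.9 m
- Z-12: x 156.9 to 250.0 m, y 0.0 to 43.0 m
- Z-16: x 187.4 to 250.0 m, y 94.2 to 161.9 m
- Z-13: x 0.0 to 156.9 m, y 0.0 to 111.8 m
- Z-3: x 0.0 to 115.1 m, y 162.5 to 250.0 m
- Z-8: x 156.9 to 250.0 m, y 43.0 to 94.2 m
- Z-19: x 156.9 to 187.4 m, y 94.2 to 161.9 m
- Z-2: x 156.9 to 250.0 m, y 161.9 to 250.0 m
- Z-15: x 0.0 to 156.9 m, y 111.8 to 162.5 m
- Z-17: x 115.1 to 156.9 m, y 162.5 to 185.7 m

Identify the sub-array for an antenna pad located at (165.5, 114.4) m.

The point has x = 165.5 and y = 114.4.
Only Z-19 satisfies 156.9 ≤ x ≤ 187.4 and 94.2 ≤ y ≤ 161.9.

Z-19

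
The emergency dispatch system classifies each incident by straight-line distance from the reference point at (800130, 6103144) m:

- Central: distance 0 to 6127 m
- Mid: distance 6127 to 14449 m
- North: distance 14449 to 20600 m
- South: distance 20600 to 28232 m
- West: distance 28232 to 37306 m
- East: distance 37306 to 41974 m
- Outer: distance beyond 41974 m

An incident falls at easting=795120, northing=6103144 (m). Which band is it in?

Distance = √((795120−800130)² + (6103144−6103144)²) = √(25100100.000 + 0.000) = 5010.000 m.
0 ≤ 5010.000 < 6127 → Central.

Central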